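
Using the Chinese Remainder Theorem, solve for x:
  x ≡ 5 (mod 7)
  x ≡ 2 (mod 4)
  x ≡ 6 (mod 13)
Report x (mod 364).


Moduli 7, 4, 13 are pairwise coprime; by CRT there is a unique solution modulo M = 7 · 4 · 13 = 364.
Solve pairwise, accumulating the modulus:
  Start with x ≡ 5 (mod 7).
  Combine with x ≡ 2 (mod 4): since gcd(7, 4) = 1, we get a unique residue mod 28.
    Write x = 5 + 7·t and substitute into x ≡ 2 (mod 4): 7·t ≡ 2 − 5 = -3 (mod 4).
    Reduce coefficients mod 4: 3·t ≡ 1 (mod 4).
    The inverse of 3 mod 4 is 3 (since 3·3 = 9 = 2·4 + 1), so t ≡ 3·1 = 3 ≡ 3 (mod 4).
    Then x = 5 + 7·3 = 26, valid modulo lcm(7, 4) = 28: x ≡ 26 (mod 28).
  Combine with x ≡ 6 (mod 13): since gcd(28, 13) = 1, we get a unique residue mod 364.
    Write x = 26 + 28·t and substitute into x ≡ 6 (mod 13): 28·t ≡ 6 − 26 = -20 (mod 13).
    Reduce coefficients mod 13: 2·t ≡ 6 (mod 13).
    The inverse of 2 mod 13 is 7 (since 2·7 = 14 = 1·13 + 1), so t ≡ 7·6 = 42 ≡ 3 (mod 13).
    Then x = 26 + 28·3 = 110, valid modulo lcm(28, 13) = 364: x ≡ 110 (mod 364).
Verify: 110 mod 7 = 5 ✓, 110 mod 4 = 2 ✓, 110 mod 13 = 6 ✓.

x ≡ 110 (mod 364).


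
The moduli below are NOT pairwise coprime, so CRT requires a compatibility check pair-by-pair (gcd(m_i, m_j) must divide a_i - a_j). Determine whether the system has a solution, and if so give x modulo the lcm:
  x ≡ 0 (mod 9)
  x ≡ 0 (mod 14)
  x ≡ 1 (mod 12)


Moduli 9, 14, 12 are not pairwise coprime, so CRT works modulo lcm(m_i) when all pairwise compatibility conditions hold.
Pairwise compatibility: gcd(m_i, m_j) must divide a_i - a_j for every pair.
Merge one congruence at a time:
  Start: x ≡ 0 (mod 9).
  Combine with x ≡ 0 (mod 14): gcd(9, 14) = 1; 0 - 0 = 0, which IS divisible by 1, so compatible.
    Write x = 0 + 9·t and substitute into x ≡ 0 (mod 14): 9·t ≡ 0 − 0 = 0 (mod 14).
    The inverse of 9 mod 14 is 11 (since 9·11 = 99 = 7·14 + 1), so t ≡ 11·0 = 0 ≡ 0 (mod 14).
    Then x = 0 + 9·0 = 0, valid modulo lcm(9, 14) = 126: x ≡ 0 (mod 126).
  Combine with x ≡ 1 (mod 12): gcd(126, 12) = 6, and 1 - 0 = 1 is NOT divisible by 6.
    ⇒ system is inconsistent (no integer solution).

No solution (the system is inconsistent).


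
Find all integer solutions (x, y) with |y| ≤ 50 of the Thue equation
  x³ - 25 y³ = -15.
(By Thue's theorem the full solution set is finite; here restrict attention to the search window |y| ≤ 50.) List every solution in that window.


The equation is x³ - 25y³ = -15. For fixed y, x³ = 25·y³ − 15, so a solution requires the RHS to be a perfect cube.
Strategy: iterate y from -50 to 50, compute RHS = 25·y³ − 15, and check whether it is a (positive or negative) perfect cube.
Check small values of y:
  y = 0: RHS = -15 is not a perfect cube.
  y = 1: RHS = 10 is not a perfect cube.
  y = -1: RHS = -40 is not a perfect cube.
  y = 2: RHS = 185 is not a perfect cube.
  y = -2: RHS = -215 is not a perfect cube.
  y = 3: RHS = 660 is not a perfect cube.
  y = -3: RHS = -690 is not a perfect cube.
Continuing the search up to |y| = 50 finds no solutions either.
No (x, y) in the scanned range satisfies the equation.

No integer solutions with |y| ≤ 50.


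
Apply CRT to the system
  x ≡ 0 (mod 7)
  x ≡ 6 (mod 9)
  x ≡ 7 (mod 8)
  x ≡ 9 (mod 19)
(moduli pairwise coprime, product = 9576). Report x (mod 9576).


Product of moduli M = 7 · 9 · 8 · 19 = 9576.
Merge one congruence at a time:
  Start: x ≡ 0 (mod 7).
  Combine with x ≡ 6 (mod 9); new modulus lcm = 63.
    Write x = 0 + 7·t and substitute into x ≡ 6 (mod 9): 7·t ≡ 6 − 0 = 6 (mod 9).
    The inverse of 7 mod 9 is 4 (since 7·4 = 28 = 3·9 + 1), so t ≡ 4·6 = 24 ≡ 6 (mod 9).
    Then x = 0 + 7·6 = 42, valid modulo lcm(7, 9) = 63: x ≡ 42 (mod 63).
  Combine with x ≡ 7 (mod 8); new modulus lcm = 504.
    Write x = 42 + 63·t and substitute into x ≡ 7 (mod 8): 63·t ≡ 7 − 42 = -35 (mod 8).
    Reduce coefficients mod 8: 7·t ≡ 5 (mod 8).
    The inverse of 7 mod 8 is 7 (since 7·7 = 49 = 6·8 + 1), so t ≡ 7·5 = 35 ≡ 3 (mod 8).
    Then x = 42 + 63·3 = 231, valid modulo lcm(63, 8) = 504: x ≡ 231 (mod 504).
  Combine with x ≡ 9 (mod 19); new modulus lcm = 9576.
    Write x = 231 + 504·t and substitute into x ≡ 9 (mod 19): 504·t ≡ 9 − 231 = -222 (mod 19).
    Reduce coefficients mod 19: 10·t ≡ 6 (mod 19).
    The inverse of 10 mod 19 is 2 (since 10·2 = 20 = 1·19 + 1), so t ≡ 2·6 = 12 ≡ 12 (mod 19).
    Then x = 231 + 504·12 = 6279, valid modulo lcm(504, 19) = 9576: x ≡ 6279 (mod 9576).
Verify against each original: 6279 mod 7 = 0, 6279 mod 9 = 6, 6279 mod 8 = 7, 6279 mod 19 = 9.

x ≡ 6279 (mod 9576).


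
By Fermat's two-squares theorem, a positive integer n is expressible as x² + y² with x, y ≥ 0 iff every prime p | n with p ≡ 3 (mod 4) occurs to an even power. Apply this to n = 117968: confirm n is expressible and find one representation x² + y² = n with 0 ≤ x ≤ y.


Step 1: Factor n = 117968 = 2^4 · 73 · 101.
Step 2: Check the mod-4 condition on each prime factor: 2 = 2 (special); 73 ≡ 1 (mod 4), exponent 1; 101 ≡ 1 (mod 4), exponent 1.
All primes ≡ 3 (mod 4) appear to even exponent (or don't appear), so by the two-squares theorem n IS expressible as a sum of two squares.
Step 3: Build a representation. Group n = k² · m with k = 4 and m = 73 · 101 = 7373 (a product of primes ≡ 1 (mod 4)); a representation of m scales to one of n via (k·x)² + (k·y)² = k²(x² + y²). Each prime p ≡ 1 (mod 4) is itself a sum of two squares; find a² by testing p − a² for a perfect square:
  73: 73 − 1² = 72, 73 − 2² = 69, 73 − 3² = 64 = 8² ⇒ 73 = 3² + 8².
  101: 101 − 1² = 100 = 10² ⇒ 101 = 1² + 10².
  Combine using the Brahmagupta–Fibonacci identity (a² + b²)(c² + d²) = (ac − bd)² + (ad + bc)² = (ac + bd)² + (ad − bc)²:
  73 · 101 = 7373: from (3² + 8²)(1² + 10²), take (3·1 − 8·10, 3·10 + 8·1) = (3 − 80, 30 + 8) = (-77, 38); dropping signs (only squares matter) gives (77, 38); check 77² + 38² = 5929 + 1444 = 7373 ✓.
  Scale by k = 4: (4·77, 4·38) = (308, 152).
Step 4: Order so x ≤ y and verify: 152² + 308² = 23104 + 94864 = 117968 = n. ✓

n = 117968 = 152² + 308² (one valid representation with x ≤ y).


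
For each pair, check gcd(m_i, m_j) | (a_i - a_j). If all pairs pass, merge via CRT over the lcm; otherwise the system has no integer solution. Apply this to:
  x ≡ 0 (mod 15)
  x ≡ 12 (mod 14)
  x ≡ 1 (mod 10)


Moduli 15, 14, 10 are not pairwise coprime, so CRT works modulo lcm(m_i) when all pairwise compatibility conditions hold.
Pairwise compatibility: gcd(m_i, m_j) must divide a_i - a_j for every pair.
Merge one congruence at a time:
  Start: x ≡ 0 (mod 15).
  Combine with x ≡ 12 (mod 14): gcd(15, 14) = 1; 12 - 0 = 12, which IS divisible by 1, so compatible.
    Write x = 0 + 15·t and substitute into x ≡ 12 (mod 14): 15·t ≡ 12 − 0 = 12 (mod 14).
    Reduce coefficients mod 14: 1·t ≡ 12 (mod 14).
    So t ≡ 12 (mod 14).
    Then x = 0 + 15·12 = 180, valid modulo lcm(15, 14) = 210: x ≡ 180 (mod 210).
  Combine with x ≡ 1 (mod 10): gcd(210, 10) = 10, and 1 - 180 = -179 is NOT divisible by 10.
    ⇒ system is inconsistent (no integer solution).

No solution (the system is inconsistent).


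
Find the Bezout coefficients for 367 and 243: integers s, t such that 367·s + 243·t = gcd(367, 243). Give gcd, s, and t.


Euclidean algorithm on (367, 243) — divide until remainder is 0:
  367 = 1 · 243 + 124
  243 = 1 · 124 + 119
  124 = 1 · 119 + 5
  119 = 23 · 5 + 4
  5 = 1 · 4 + 1
  4 = 4 · 1 + 0
gcd(367, 243) = 1.
Track Bezout coefficients alongside the remainders: start with r₀ = 367 = a·1 + b·0 (s = 1, t = 0) and r₁ = 243 = a·0 + b·1 (s = 0, t = 1); each new remainder r_{k+1} = r_{k-1} − q_k·r_k inherits s_{k+1} = s_{k-1} − q_k·s_k, t_{k+1} = t_{k-1} − q_k·t_k, so r_k = a·s_k + b·t_k at every step:
  q = 1: r = 124, s = 1 − 1·0 = 1, t = 0 − 1·1 = -1  (check: 367·1 + 243·(-1) = 124)
  q = 1: r = 119, s = 0 − 1·1 = -1, t = 1 − 1·(-1) = 2  (check: 367·(-1) + 243·2 = 119)
  q = 1: r = 5, s = 1 − 1·(-1) = 2, t = -1 − 1·2 = -3  (check: 367·2 + 243·(-3) = 5)
  q = 23: r = 4, s = -1 − 23·2 = -47, t = 2 − 23·(-3) = 71  (check: 367·(-47) + 243·71 = 4)
  q = 1: r = 1, s = 2 − 1·(-47) = 49, t = -3 − 1·71 = -74  (check: 367·49 + 243·(-74) = 1)
The row with r = 1 (the gcd) gives the Bezout coefficients s = 49, t = -74.
Result: 367 · (49) + 243 · (-74) = 1.

gcd(367, 243) = 1; s = 49, t = -74 (check: 367·49 + 243·(-74) = 1).


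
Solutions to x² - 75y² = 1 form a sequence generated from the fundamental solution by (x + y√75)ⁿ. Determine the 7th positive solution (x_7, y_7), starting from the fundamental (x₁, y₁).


Step 1: Find the fundamental solution (x₁, y₁) of x² - 75y² = 1.
  Expand √75 as a continued fraction. a₀ = ⌊√75⌋ = 8; iterate m_{k+1} = d_k·a_k − m_k, d_{k+1} = (75 − m_{k+1}²)/d_k, a_{k+1} = ⌊(a₀ + m_{k+1})/d_{k+1}⌋ (starting m₀ = 0, d₀ = 1), with convergents p_k = a_k·p_{k-1} + p_{k-2}, q_k = a_k·q_{k-1} + q_{k-2} (p₋₁ = 1, q₋₁ = 0):
  k = 0: a₀ = 8; p₀/q₀ = 8/1; p₀² − 75·q₀² = 64 − 75 = -11.
  k = 1: m = 8, d = 11, a = ⌊(8 + 8)/11⌋ = 1; p/q = (1·8 + 1)/(1·1 + 0) = 9/1; p² − 75·q² = 81 − 75 = 6.
  k = 2: m = 3, d = 6, a = ⌊(8 + 3)/6⌋ = 1; p/q = (1·9 + 8)/(1·1 + 1) = 17/2; p² − 75·q² = 289 − 300 = -11.
  k = 3: m = 3, d = 11, a = ⌊(8 + 3)/11⌋ = 1; p/q = (1·17 + 9)/(1·2 + 1) = 26/3; p² − 75·q² = 676 − 675 = 1.
  The first convergent with p² − 75·q² = 1 gives the fundamental solution (x₁, y₁) = (26, 3).
Step 2: Apply the recurrence (x_{n+1}, y_{n+1}) = (x₁x_n + 75y₁y_n, x₁y_n + y₁x_n) repeatedly.
  From (x_1, y_1) = (26, 3): x_2 = 26·26 + 75·3·3 = 1351; y_2 = 26·3 + 3·26 = 156.
  From (x_2, y_2) = (1351, 156): x_3 = 26·1351 + 75·3·156 = 70226; y_3 = 26·156 + 3·1351 = 8109.
  From (x_3, y_3) = (70226, 8109): x_4 = 26·70226 + 75·3·8109 = 3650401; y_4 = 26·8109 + 3·70226 = 421512.
  From (x_4, y_4) = (3650401, 421512): x_5 = 26·3650401 + 75·3·421512 = 189750626; y_5 = 26·421512 + 3·3650401 = 21910515.
  From (x_5, y_5) = (189750626, 21910515): x_6 = 26·189750626 + 75·3·21910515 = 9863382151; y_6 = 26·21910515 + 3·189750626 = 1138925268.
  From (x_6, y_6) = (9863382151, 1138925268): x_7 = 26·9863382151 + 75·3·1138925268 = 512706121226; y_7 = 26·1138925268 + 3·9863382151 = 59202203421.
Step 3: Verify x_7² - 75·y_7² = 262867566742609807743076 - 262867566742609807743075 = 1 (should be 1). ✓

(x_1, y_1) = (26, 3); (x_7, y_7) = (512706121226, 59202203421).


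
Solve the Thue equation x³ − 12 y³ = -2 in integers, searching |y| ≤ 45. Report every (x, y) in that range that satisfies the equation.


The equation is x³ - 12y³ = -2. For fixed y, x³ = 12·y³ − 2, so a solution requires the RHS to be a perfect cube.
Strategy: iterate y from -45 to 45, compute RHS = 12·y³ − 2, and check whether it is a (positive or negative) perfect cube.
Check small values of y:
  y = 0: RHS = -2 is not a perfect cube.
  y = 1: RHS = 10 is not a perfect cube.
  y = -1: RHS = -14 is not a perfect cube.
  y = 2: RHS = 94 is not a perfect cube.
  y = -2: RHS = -98 is not a perfect cube.
  y = 3: RHS = 322 is not a perfect cube.
  y = -3: RHS = -326 is not a perfect cube.
Continuing the search up to |y| = 45 finds no solutions either.
No (x, y) in the scanned range satisfies the equation.

No integer solutions with |y| ≤ 45.


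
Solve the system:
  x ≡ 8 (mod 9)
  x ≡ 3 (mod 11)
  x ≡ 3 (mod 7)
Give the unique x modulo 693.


Moduli 9, 11, 7 are pairwise coprime; by CRT there is a unique solution modulo M = 9 · 11 · 7 = 693.
Solve pairwise, accumulating the modulus:
  Start with x ≡ 8 (mod 9).
  Combine with x ≡ 3 (mod 11): since gcd(9, 11) = 1, we get a unique residue mod 99.
    Write x = 8 + 9·t and substitute into x ≡ 3 (mod 11): 9·t ≡ 3 − 8 = -5 (mod 11).
    Reduce coefficients mod 11: 9·t ≡ 6 (mod 11).
    The inverse of 9 mod 11 is 5 (since 9·5 = 45 = 4·11 + 1), so t ≡ 5·6 = 30 ≡ 8 (mod 11).
    Then x = 8 + 9·8 = 80, valid modulo lcm(9, 11) = 99: x ≡ 80 (mod 99).
  Combine with x ≡ 3 (mod 7): since gcd(99, 7) = 1, we get a unique residue mod 693.
    Write x = 80 + 99·t and substitute into x ≡ 3 (mod 7): 99·t ≡ 3 − 80 = -77 (mod 7).
    Reduce coefficients mod 7: 1·t ≡ 0 (mod 7).
    So t ≡ 0 (mod 7).
    Then x = 80 + 99·0 = 80, valid modulo lcm(99, 7) = 693: x ≡ 80 (mod 693).
Verify: 80 mod 9 = 8 ✓, 80 mod 11 = 3 ✓, 80 mod 7 = 3 ✓.

x ≡ 80 (mod 693).


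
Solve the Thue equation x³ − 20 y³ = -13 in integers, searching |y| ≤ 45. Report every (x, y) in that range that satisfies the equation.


The equation is x³ - 20y³ = -13. For fixed y, x³ = 20·y³ − 13, so a solution requires the RHS to be a perfect cube.
Strategy: iterate y from -45 to 45, compute RHS = 20·y³ − 13, and check whether it is a (positive or negative) perfect cube.
Check small values of y:
  y = 0: RHS = -13 is not a perfect cube.
  y = 1: RHS = 7 is not a perfect cube.
  y = -1: RHS = -33 is not a perfect cube.
  y = 2: RHS = 147 is not a perfect cube.
  y = -2: RHS = -173 is not a perfect cube.
  y = 3: RHS = 527 is not a perfect cube.
  y = -3: RHS = -553 is not a perfect cube.
Continuing the search up to |y| = 45 finds no solutions either.
No (x, y) in the scanned range satisfies the equation.

No integer solutions with |y| ≤ 45.


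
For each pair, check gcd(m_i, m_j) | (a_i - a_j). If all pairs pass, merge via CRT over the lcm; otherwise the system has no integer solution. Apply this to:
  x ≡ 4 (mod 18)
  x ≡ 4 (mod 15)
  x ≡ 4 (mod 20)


Moduli 18, 15, 20 are not pairwise coprime, so CRT works modulo lcm(m_i) when all pairwise compatibility conditions hold.
Pairwise compatibility: gcd(m_i, m_j) must divide a_i - a_j for every pair.
Merge one congruence at a time:
  Start: x ≡ 4 (mod 18).
  Combine with x ≡ 4 (mod 15): gcd(18, 15) = 3; 4 - 4 = 0, which IS divisible by 3, so compatible.
    Write x = 4 + 18·t and substitute into x ≡ 4 (mod 15): 18·t ≡ 4 − 4 = 0 (mod 15).
    Divide the congruence (and modulus) by g = 3: 6·t ≡ 0 (mod 5).
    Reduce coefficients mod 5: 1·t ≡ 0 (mod 5).
    So t ≡ 0 (mod 5).
    Then x = 4 + 18·0 = 4, valid modulo lcm(18, 15) = 90: x ≡ 4 (mod 90).
  Combine with x ≡ 4 (mod 20): gcd(90, 20) = 10; 4 - 4 = 0, which IS divisible by 10, so compatible.
    Write x = 4 + 90·t and substitute into x ≡ 4 (mod 20): 90·t ≡ 4 − 4 = 0 (mod 20).
    Divide the congruence (and modulus) by g = 10: 9·t ≡ 0 (mod 2).
    Reduce coefficients mod 2: 1·t ≡ 0 (mod 2).
    So t ≡ 0 (mod 2).
    Then x = 4 + 90·0 = 4, valid modulo lcm(90, 20) = 180: x ≡ 4 (mod 180).
Verify: 4 mod 18 = 4, 4 mod 15 = 4, 4 mod 20 = 4.

x ≡ 4 (mod 180).


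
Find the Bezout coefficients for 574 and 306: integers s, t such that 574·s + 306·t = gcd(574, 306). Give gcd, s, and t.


Euclidean algorithm on (574, 306) — divide until remainder is 0:
  574 = 1 · 306 + 268
  306 = 1 · 268 + 38
  268 = 7 · 38 + 2
  38 = 19 · 2 + 0
gcd(574, 306) = 2.
Track Bezout coefficients alongside the remainders: start with r₀ = 574 = a·1 + b·0 (s = 1, t = 0) and r₁ = 306 = a·0 + b·1 (s = 0, t = 1); each new remainder r_{k+1} = r_{k-1} − q_k·r_k inherits s_{k+1} = s_{k-1} − q_k·s_k, t_{k+1} = t_{k-1} − q_k·t_k, so r_k = a·s_k + b·t_k at every step:
  q = 1: r = 268, s = 1 − 1·0 = 1, t = 0 − 1·1 = -1  (check: 574·1 + 306·(-1) = 268)
  q = 1: r = 38, s = 0 − 1·1 = -1, t = 1 − 1·(-1) = 2  (check: 574·(-1) + 306·2 = 38)
  q = 7: r = 2, s = 1 − 7·(-1) = 8, t = -1 − 7·2 = -15  (check: 574·8 + 306·(-15) = 2)
The row with r = 2 (the gcd) gives the Bezout coefficients s = 8, t = -15.
Result: 574 · (8) + 306 · (-15) = 2.

gcd(574, 306) = 2; s = 8, t = -15 (check: 574·8 + 306·(-15) = 2).


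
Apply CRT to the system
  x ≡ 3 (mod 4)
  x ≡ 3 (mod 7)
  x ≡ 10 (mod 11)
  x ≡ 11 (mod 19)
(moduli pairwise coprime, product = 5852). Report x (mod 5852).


Product of moduli M = 4 · 7 · 11 · 19 = 5852.
Merge one congruence at a time:
  Start: x ≡ 3 (mod 4).
  Combine with x ≡ 3 (mod 7); new modulus lcm = 28.
    Write x = 3 + 4·t and substitute into x ≡ 3 (mod 7): 4·t ≡ 3 − 3 = 0 (mod 7).
    The inverse of 4 mod 7 is 2 (since 4·2 = 8 = 1·7 + 1), so t ≡ 2·0 = 0 ≡ 0 (mod 7).
    Then x = 3 + 4·0 = 3, valid modulo lcm(4, 7) = 28: x ≡ 3 (mod 28).
  Combine with x ≡ 10 (mod 11); new modulus lcm = 308.
    Write x = 3 + 28·t and substitute into x ≡ 10 (mod 11): 28·t ≡ 10 − 3 = 7 (mod 11).
    Reduce coefficients mod 11: 6·t ≡ 7 (mod 11).
    The inverse of 6 mod 11 is 2 (since 6·2 = 12 = 1·11 + 1), so t ≡ 2·7 = 14 ≡ 3 (mod 11).
    Then x = 3 + 28·3 = 87, valid modulo lcm(28, 11) = 308: x ≡ 87 (mod 308).
  Combine with x ≡ 11 (mod 19); new modulus lcm = 5852.
    Write x = 87 + 308·t and substitute into x ≡ 11 (mod 19): 308·t ≡ 11 − 87 = -76 (mod 19).
    Reduce coefficients mod 19: 4·t ≡ 0 (mod 19).
    The inverse of 4 mod 19 is 5 (since 4·5 = 20 = 1·19 + 1), so t ≡ 5·0 = 0 ≡ 0 (mod 19).
    Then x = 87 + 308·0 = 87, valid modulo lcm(308, 19) = 5852: x ≡ 87 (mod 5852).
Verify against each original: 87 mod 4 = 3, 87 mod 7 = 3, 87 mod 11 = 10, 87 mod 19 = 11.

x ≡ 87 (mod 5852).


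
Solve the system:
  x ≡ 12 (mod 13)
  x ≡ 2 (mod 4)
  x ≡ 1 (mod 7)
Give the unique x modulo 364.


Moduli 13, 4, 7 are pairwise coprime; by CRT there is a unique solution modulo M = 13 · 4 · 7 = 364.
Solve pairwise, accumulating the modulus:
  Start with x ≡ 12 (mod 13).
  Combine with x ≡ 2 (mod 4): since gcd(13, 4) = 1, we get a unique residue mod 52.
    Write x = 12 + 13·t and substitute into x ≡ 2 (mod 4): 13·t ≡ 2 − 12 = -10 (mod 4).
    Reduce coefficients mod 4: 1·t ≡ 2 (mod 4).
    So t ≡ 2 (mod 4).
    Then x = 12 + 13·2 = 38, valid modulo lcm(13, 4) = 52: x ≡ 38 (mod 52).
  Combine with x ≡ 1 (mod 7): since gcd(52, 7) = 1, we get a unique residue mod 364.
    Write x = 38 + 52·t and substitute into x ≡ 1 (mod 7): 52·t ≡ 1 − 38 = -37 (mod 7).
    Reduce coefficients mod 7: 3·t ≡ 5 (mod 7).
    The inverse of 3 mod 7 is 5 (since 3·5 = 15 = 2·7 + 1), so t ≡ 5·5 = 25 ≡ 4 (mod 7).
    Then x = 38 + 52·4 = 246, valid modulo lcm(52, 7) = 364: x ≡ 246 (mod 364).
Verify: 246 mod 13 = 12 ✓, 246 mod 4 = 2 ✓, 246 mod 7 = 1 ✓.

x ≡ 246 (mod 364).


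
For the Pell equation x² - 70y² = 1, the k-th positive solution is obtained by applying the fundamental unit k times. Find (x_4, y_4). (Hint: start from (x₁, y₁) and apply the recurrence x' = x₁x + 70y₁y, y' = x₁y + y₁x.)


Step 1: Find the fundamental solution (x₁, y₁) of x² - 70y² = 1.
  Expand √70 as a continued fraction. a₀ = ⌊√70⌋ = 8; iterate m_{k+1} = d_k·a_k − m_k, d_{k+1} = (70 − m_{k+1}²)/d_k, a_{k+1} = ⌊(a₀ + m_{k+1})/d_{k+1}⌋ (starting m₀ = 0, d₀ = 1), with convergents p_k = a_k·p_{k-1} + p_{k-2}, q_k = a_k·q_{k-1} + q_{k-2} (p₋₁ = 1, q₋₁ = 0):
  k = 0: a₀ = 8; p₀/q₀ = 8/1; p₀² − 70·q₀² = 64 − 70 = -6.
  k = 1: m = 8, d = 6, a = ⌊(8 + 8)/6⌋ = 2; p/q = (2·8 + 1)/(2·1 + 0) = 17/2; p² − 70·q² = 289 − 280 = 9.
  k = 2: m = 4, d = 9, a = ⌊(8 + 4)/9⌋ = 1; p/q = (1·17 + 8)/(1·2 + 1) = 25/3; p² − 70·q² = 625 − 630 = -5.
  k = 3: m = 5, d = 5, a = ⌊(8 + 5)/5⌋ = 2; p/q = (2·25 + 17)/(2·3 + 2) = 67/8; p² − 70·q² = 4489 − 4480 = 9.
  k = 4: m = 5, d = 9, a = ⌊(8 + 5)/9⌋ = 1; p/q = (1·67 + 25)/(1·8 + 3) = 92/11; p² − 70·q² = 8464 − 8470 = -6.
  k = 5: m = 4, d = 6, a = ⌊(8 + 4)/6⌋ = 2; p/q = (2·92 + 67)/(2·11 + 8) = 251/30; p² − 70·q² = 63001 − 63000 = 1.
  The first convergent with p² − 70·q² = 1 gives the fundamental solution (x₁, y₁) = (251, 30).
Step 2: Apply the recurrence (x_{n+1}, y_{n+1}) = (x₁x_n + 70y₁y_n, x₁y_n + y₁x_n) repeatedly.
  From (x_1, y_1) = (251, 30): x_2 = 251·251 + 70·30·30 = 126001; y_2 = 251·30 + 30·251 = 15060.
  From (x_2, y_2) = (126001, 15060): x_3 = 251·126001 + 70·30·15060 = 63252251; y_3 = 251·15060 + 30·126001 = 7560090.
  From (x_3, y_3) = (63252251, 7560090): x_4 = 251·63252251 + 70·30·7560090 = 31752504001; y_4 = 251·7560090 + 30·63252251 = 3795150120.
Step 3: Verify x_4² - 70·y_4² = 1008221510333521008001 - 1008221510333521008000 = 1 (should be 1). ✓

(x_1, y_1) = (251, 30); (x_4, y_4) = (31752504001, 3795150120).


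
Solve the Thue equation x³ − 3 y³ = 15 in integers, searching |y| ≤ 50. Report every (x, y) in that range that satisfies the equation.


The equation is x³ - 3y³ = 15. For fixed y, x³ = 3·y³ + 15, so a solution requires the RHS to be a perfect cube.
Strategy: iterate y from -50 to 50, compute RHS = 3·y³ + 15, and check whether it is a (positive or negative) perfect cube.
Check small values of y:
  y = 0: RHS = 15 is not a perfect cube.
  y = 1: RHS = 18 is not a perfect cube.
  y = -1: RHS = 12 is not a perfect cube.
  y = 2: RHS = 39 is not a perfect cube.
  y = -2: RHS = -9 is not a perfect cube.
  y = 3: RHS = 96 is not a perfect cube.
  y = -3: RHS = -66 is not a perfect cube.
Continuing the search up to |y| = 50 finds no solutions either.
No (x, y) in the scanned range satisfies the equation.

No integer solutions with |y| ≤ 50.


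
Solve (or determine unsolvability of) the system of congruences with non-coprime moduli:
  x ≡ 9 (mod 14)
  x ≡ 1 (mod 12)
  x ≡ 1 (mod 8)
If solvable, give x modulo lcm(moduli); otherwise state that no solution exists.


Moduli 14, 12, 8 are not pairwise coprime, so CRT works modulo lcm(m_i) when all pairwise compatibility conditions hold.
Pairwise compatibility: gcd(m_i, m_j) must divide a_i - a_j for every pair.
Merge one congruence at a time:
  Start: x ≡ 9 (mod 14).
  Combine with x ≡ 1 (mod 12): gcd(14, 12) = 2; 1 - 9 = -8, which IS divisible by 2, so compatible.
    Write x = 9 + 14·t and substitute into x ≡ 1 (mod 12): 14·t ≡ 1 − 9 = -8 (mod 12).
    Divide the congruence (and modulus) by g = 2: 7·t ≡ -4 (mod 6).
    Reduce coefficients mod 6: 1·t ≡ 2 (mod 6).
    So t ≡ 2 (mod 6).
    Then x = 9 + 14·2 = 37, valid modulo lcm(14, 12) = 84: x ≡ 37 (mod 84).
  Combine with x ≡ 1 (mod 8): gcd(84, 8) = 4; 1 - 37 = -36, which IS divisible by 4, so compatible.
    Write x = 37 + 84·t and substitute into x ≡ 1 (mod 8): 84·t ≡ 1 − 37 = -36 (mod 8).
    Divide the congruence (and modulus) by g = 4: 21·t ≡ -9 (mod 2).
    Reduce coefficients mod 2: 1·t ≡ 1 (mod 2).
    So t ≡ 1 (mod 2).
    Then x = 37 + 84·1 = 121, valid modulo lcm(84, 8) = 168: x ≡ 121 (mod 168).
Verify: 121 mod 14 = 9, 121 mod 12 = 1, 121 mod 8 = 1.

x ≡ 121 (mod 168).


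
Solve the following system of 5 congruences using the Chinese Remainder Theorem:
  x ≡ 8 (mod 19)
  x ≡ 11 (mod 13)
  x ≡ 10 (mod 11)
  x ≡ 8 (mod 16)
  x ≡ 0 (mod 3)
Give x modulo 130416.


Product of moduli M = 19 · 13 · 11 · 16 · 3 = 130416.
Merge one congruence at a time:
  Start: x ≡ 8 (mod 19).
  Combine with x ≡ 11 (mod 13); new modulus lcm = 247.
    Write x = 8 + 19·t and substitute into x ≡ 11 (mod 13): 19·t ≡ 11 − 8 = 3 (mod 13).
    Reduce coefficients mod 13: 6·t ≡ 3 (mod 13).
    The inverse of 6 mod 13 is 11 (since 6·11 = 66 = 5·13 + 1), so t ≡ 11·3 = 33 ≡ 7 (mod 13).
    Then x = 8 + 19·7 = 141, valid modulo lcm(19, 13) = 247: x ≡ 141 (mod 247).
  Combine with x ≡ 10 (mod 11); new modulus lcm = 2717.
    Write x = 141 + 247·t and substitute into x ≡ 10 (mod 11): 247·t ≡ 10 − 141 = -131 (mod 11).
    Reduce coefficients mod 11: 5·t ≡ 1 (mod 11).
    The inverse of 5 mod 11 is 9 (since 5·9 = 45 = 4·11 + 1), so t ≡ 9·1 = 9 ≡ 9 (mod 11).
    Then x = 141 + 247·9 = 2364, valid modulo lcm(247, 11) = 2717: x ≡ 2364 (mod 2717).
  Combine with x ≡ 8 (mod 16); new modulus lcm = 43472.
    Write x = 2364 + 2717·t and substitute into x ≡ 8 (mod 16): 2717·t ≡ 8 − 2364 = -2356 (mod 16).
    Reduce coefficients mod 16: 13·t ≡ 12 (mod 16).
    The inverse of 13 mod 16 is 5 (since 13·5 = 65 = 4·16 + 1), so t ≡ 5·12 = 60 ≡ 12 (mod 16).
    Then x = 2364 + 2717·12 = 34968, valid modulo lcm(2717, 16) = 43472: x ≡ 34968 (mod 43472).
  Combine with x ≡ 0 (mod 3); new modulus lcm = 130416.
    Write x = 34968 + 43472·t and substitute into x ≡ 0 (mod 3): 43472·t ≡ 0 − 34968 = -34968 (mod 3).
    Reduce coefficients mod 3: 2·t ≡ 0 (mod 3).
    The inverse of 2 mod 3 is 2 (since 2·2 = 4 = 1·3 + 1), so t ≡ 2·0 = 0 ≡ 0 (mod 3).
    Then x = 34968 + 43472·0 = 34968, valid modulo lcm(43472, 3) = 130416: x ≡ 34968 (mod 130416).
Verify against each original: 34968 mod 19 = 8, 34968 mod 13 = 11, 34968 mod 11 = 10, 34968 mod 16 = 8, 34968 mod 3 = 0.

x ≡ 34968 (mod 130416).


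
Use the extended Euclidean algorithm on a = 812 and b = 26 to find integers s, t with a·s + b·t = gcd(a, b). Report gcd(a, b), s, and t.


Euclidean algorithm on (812, 26) — divide until remainder is 0:
  812 = 31 · 26 + 6
  26 = 4 · 6 + 2
  6 = 3 · 2 + 0
gcd(812, 26) = 2.
Track Bezout coefficients alongside the remainders: start with r₀ = 812 = a·1 + b·0 (s = 1, t = 0) and r₁ = 26 = a·0 + b·1 (s = 0, t = 1); each new remainder r_{k+1} = r_{k-1} − q_k·r_k inherits s_{k+1} = s_{k-1} − q_k·s_k, t_{k+1} = t_{k-1} − q_k·t_k, so r_k = a·s_k + b·t_k at every step:
  q = 31: r = 6, s = 1 − 31·0 = 1, t = 0 − 31·1 = -31  (check: 812·1 + 26·(-31) = 6)
  q = 4: r = 2, s = 0 − 4·1 = -4, t = 1 − 4·(-31) = 125  (check: 812·(-4) + 26·125 = 2)
The row with r = 2 (the gcd) gives the Bezout coefficients s = -4, t = 125.
Result: 812 · (-4) + 26 · (125) = 2.

gcd(812, 26) = 2; s = -4, t = 125 (check: 812·(-4) + 26·125 = 2).


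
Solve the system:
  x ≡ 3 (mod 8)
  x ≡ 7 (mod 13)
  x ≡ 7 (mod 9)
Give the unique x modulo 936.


Moduli 8, 13, 9 are pairwise coprime; by CRT there is a unique solution modulo M = 8 · 13 · 9 = 936.
Solve pairwise, accumulating the modulus:
  Start with x ≡ 3 (mod 8).
  Combine with x ≡ 7 (mod 13): since gcd(8, 13) = 1, we get a unique residue mod 104.
    Write x = 3 + 8·t and substitute into x ≡ 7 (mod 13): 8·t ≡ 7 − 3 = 4 (mod 13).
    The inverse of 8 mod 13 is 5 (since 8·5 = 40 = 3·13 + 1), so t ≡ 5·4 = 20 ≡ 7 (mod 13).
    Then x = 3 + 8·7 = 59, valid modulo lcm(8, 13) = 104: x ≡ 59 (mod 104).
  Combine with x ≡ 7 (mod 9): since gcd(104, 9) = 1, we get a unique residue mod 936.
    Write x = 59 + 104·t and substitute into x ≡ 7 (mod 9): 104·t ≡ 7 − 59 = -52 (mod 9).
    Reduce coefficients mod 9: 5·t ≡ 2 (mod 9).
    The inverse of 5 mod 9 is 2 (since 5·2 = 10 = 1·9 + 1), so t ≡ 2·2 = 4 ≡ 4 (mod 9).
    Then x = 59 + 104·4 = 475, valid modulo lcm(104, 9) = 936: x ≡ 475 (mod 936).
Verify: 475 mod 8 = 3 ✓, 475 mod 13 = 7 ✓, 475 mod 9 = 7 ✓.

x ≡ 475 (mod 936).


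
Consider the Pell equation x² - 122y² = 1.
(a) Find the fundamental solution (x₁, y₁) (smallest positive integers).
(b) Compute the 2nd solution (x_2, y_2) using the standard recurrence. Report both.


Step 1: Find the fundamental solution (x₁, y₁) of x² - 122y² = 1.
  Expand √122 as a continued fraction. a₀ = ⌊√122⌋ = 11; iterate m_{k+1} = d_k·a_k − m_k, d_{k+1} = (122 − m_{k+1}²)/d_k, a_{k+1} = ⌊(a₀ + m_{k+1})/d_{k+1}⌋ (starting m₀ = 0, d₀ = 1), with convergents p_k = a_k·p_{k-1} + p_{k-2}, q_k = a_k·q_{k-1} + q_{k-2} (p₋₁ = 1, q₋₁ = 0):
  k = 0: a₀ = 11; p₀/q₀ = 11/1; p₀² − 122·q₀² = 121 − 122 = -1.
  k = 1: m = 11, d = 1, a = ⌊(11 + 11)/1⌋ = 22; p/q = (22·11 + 1)/(22·1 + 0) = 243/22; p² − 122·q² = 59049 − 59048 = 1.
  The first convergent with p² − 122·q² = 1 gives the fundamental solution (x₁, y₁) = (243, 22).
Step 2: Apply the recurrence (x_{n+1}, y_{n+1}) = (x₁x_n + 122y₁y_n, x₁y_n + y₁x_n) repeatedly.
  From (x_1, y_1) = (243, 22): x_2 = 243·243 + 122·22·22 = 118097; y_2 = 243·22 + 22·243 = 10692.
Step 3: Verify x_2² - 122·y_2² = 13946901409 - 13946901408 = 1 (should be 1). ✓

(x_1, y_1) = (243, 22); (x_2, y_2) = (118097, 10692).


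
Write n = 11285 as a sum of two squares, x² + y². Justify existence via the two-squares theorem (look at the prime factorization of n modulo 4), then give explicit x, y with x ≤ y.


Step 1: Factor n = 11285 = 5 · 37 · 61.
Step 2: Check the mod-4 condition on each prime factor: 5 ≡ 1 (mod 4), exponent 1; 37 ≡ 1 (mod 4), exponent 1; 61 ≡ 1 (mod 4), exponent 1.
All primes ≡ 3 (mod 4) appear to even exponent (or don't appear), so by the two-squares theorem n IS expressible as a sum of two squares.
Step 3: Build a representation. Here n = 5 · 37 · 61 is a product of primes ≡ 1 (mod 4). Each prime p ≡ 1 (mod 4) is itself a sum of two squares; find a² by testing p − a² for a perfect square:
  5: 5 − 1² = 4 = 2² ⇒ 5 = 1² + 2².
  37: 37 − 1² = 36 = 6² ⇒ 37 = 1² + 6².
  61: 61 − 1² = 60, 61 − 2² = 57, 61 − 3² = 52, 61 − 4² = 45, 61 − 5² = 36 = 6² ⇒ 61 = 5² + 6².
  Combine using the Brahmagupta–Fibonacci identity (a² + b²)(c² + d²) = (ac − bd)² + (ad + bc)² = (ac + bd)² + (ad − bc)²:
  5 · 37 = 185: from (1² + 2²)(1² + 6²), take (1·1 − 2·6, 1·6 + 2·1) = (1 − 12, 6 + 2) = (-11, 8); dropping signs (only squares matter) gives (11, 8); check 11² + 8² = 121 + 64 = 185 ✓.
  185 · 61 = 11285: from (11² + 8²)(5² + 6²), take (11·5 − 8·6, 11·6 + 8·5) = (55 − 48, 66 + 40) = (7, 106); check 7² + 106² = 49 + 11236 = 11285 ✓.
Step 4: Order so x ≤ y and verify: 7² + 106² = 49 + 11236 = 11285 = n. ✓

n = 11285 = 7² + 106² (one valid representation with x ≤ y).


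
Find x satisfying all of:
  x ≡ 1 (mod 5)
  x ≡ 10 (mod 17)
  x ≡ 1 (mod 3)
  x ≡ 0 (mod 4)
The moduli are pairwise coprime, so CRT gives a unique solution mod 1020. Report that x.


Product of moduli M = 5 · 17 · 3 · 4 = 1020.
Merge one congruence at a time:
  Start: x ≡ 1 (mod 5).
  Combine with x ≡ 10 (mod 17); new modulus lcm = 85.
    Write x = 1 + 5·t and substitute into x ≡ 10 (mod 17): 5·t ≡ 10 − 1 = 9 (mod 17).
    The inverse of 5 mod 17 is 7 (since 5·7 = 35 = 2·17 + 1), so t ≡ 7·9 = 63 ≡ 12 (mod 17).
    Then x = 1 + 5·12 = 61, valid modulo lcm(5, 17) = 85: x ≡ 61 (mod 85).
  Combine with x ≡ 1 (mod 3); new modulus lcm = 255.
    Write x = 61 + 85·t and substitute into x ≡ 1 (mod 3): 85·t ≡ 1 − 61 = -60 (mod 3).
    Reduce coefficients mod 3: 1·t ≡ 0 (mod 3).
    So t ≡ 0 (mod 3).
    Then x = 61 + 85·0 = 61, valid modulo lcm(85, 3) = 255: x ≡ 61 (mod 255).
  Combine with x ≡ 0 (mod 4); new modulus lcm = 1020.
    Write x = 61 + 255·t and substitute into x ≡ 0 (mod 4): 255·t ≡ 0 − 61 = -61 (mod 4).
    Reduce coefficients mod 4: 3·t ≡ 3 (mod 4).
    The inverse of 3 mod 4 is 3 (since 3·3 = 9 = 2·4 + 1), so t ≡ 3·3 = 9 ≡ 1 (mod 4).
    Then x = 61 + 255·1 = 316, valid modulo lcm(255, 4) = 1020: x ≡ 316 (mod 1020).
Verify against each original: 316 mod 5 = 1, 316 mod 17 = 10, 316 mod 3 = 1, 316 mod 4 = 0.

x ≡ 316 (mod 1020).


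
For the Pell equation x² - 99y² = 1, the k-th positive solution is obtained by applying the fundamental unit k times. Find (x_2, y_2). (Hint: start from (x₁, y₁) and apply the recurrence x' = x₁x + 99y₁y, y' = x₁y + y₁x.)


Step 1: Find the fundamental solution (x₁, y₁) of x² - 99y² = 1.
  Expand √99 as a continued fraction. a₀ = ⌊√99⌋ = 9; iterate m_{k+1} = d_k·a_k − m_k, d_{k+1} = (99 − m_{k+1}²)/d_k, a_{k+1} = ⌊(a₀ + m_{k+1})/d_{k+1}⌋ (starting m₀ = 0, d₀ = 1), with convergents p_k = a_k·p_{k-1} + p_{k-2}, q_k = a_k·q_{k-1} + q_{k-2} (p₋₁ = 1, q₋₁ = 0):
  k = 0: a₀ = 9; p₀/q₀ = 9/1; p₀² − 99·q₀² = 81 − 99 = -18.
  k = 1: m = 9, d = 18, a = ⌊(9 + 9)/18⌋ = 1; p/q = (1·9 + 1)/(1·1 + 0) = 10/1; p² − 99·q² = 100 − 99 = 1.
  The first convergent with p² − 99·q² = 1 gives the fundamental solution (x₁, y₁) = (10, 1).
Step 2: Apply the recurrence (x_{n+1}, y_{n+1}) = (x₁x_n + 99y₁y_n, x₁y_n + y₁x_n) repeatedly.
  From (x_1, y_1) = (10, 1): x_2 = 10·10 + 99·1·1 = 199; y_2 = 10·1 + 1·10 = 20.
Step 3: Verify x_2² - 99·y_2² = 39601 - 39600 = 1 (should be 1). ✓

(x_1, y_1) = (10, 1); (x_2, y_2) = (199, 20).


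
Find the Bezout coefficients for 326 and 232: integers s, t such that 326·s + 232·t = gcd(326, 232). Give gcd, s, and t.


Euclidean algorithm on (326, 232) — divide until remainder is 0:
  326 = 1 · 232 + 94
  232 = 2 · 94 + 44
  94 = 2 · 44 + 6
  44 = 7 · 6 + 2
  6 = 3 · 2 + 0
gcd(326, 232) = 2.
Track Bezout coefficients alongside the remainders: start with r₀ = 326 = a·1 + b·0 (s = 1, t = 0) and r₁ = 232 = a·0 + b·1 (s = 0, t = 1); each new remainder r_{k+1} = r_{k-1} − q_k·r_k inherits s_{k+1} = s_{k-1} − q_k·s_k, t_{k+1} = t_{k-1} − q_k·t_k, so r_k = a·s_k + b·t_k at every step:
  q = 1: r = 94, s = 1 − 1·0 = 1, t = 0 − 1·1 = -1  (check: 326·1 + 232·(-1) = 94)
  q = 2: r = 44, s = 0 − 2·1 = -2, t = 1 − 2·(-1) = 3  (check: 326·(-2) + 232·3 = 44)
  q = 2: r = 6, s = 1 − 2·(-2) = 5, t = -1 − 2·3 = -7  (check: 326·5 + 232·(-7) = 6)
  q = 7: r = 2, s = -2 − 7·5 = -37, t = 3 − 7·(-7) = 52  (check: 326·(-37) + 232·52 = 2)
The row with r = 2 (the gcd) gives the Bezout coefficients s = -37, t = 52.
Result: 326 · (-37) + 232 · (52) = 2.

gcd(326, 232) = 2; s = -37, t = 52 (check: 326·(-37) + 232·52 = 2).


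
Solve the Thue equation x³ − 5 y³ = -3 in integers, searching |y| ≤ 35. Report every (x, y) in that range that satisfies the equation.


The equation is x³ - 5y³ = -3. For fixed y, x³ = 5·y³ − 3, so a solution requires the RHS to be a perfect cube.
Strategy: iterate y from -35 to 35, compute RHS = 5·y³ − 3, and check whether it is a (positive or negative) perfect cube.
Check small values of y:
  y = 0: RHS = -3 is not a perfect cube.
  y = 1: RHS = 2 is not a perfect cube.
  y = -1: RHS = -8 = (-2)³ ⇒ x = -2 works.
  y = 2: RHS = 37 is not a perfect cube.
  y = -2: RHS = -43 is not a perfect cube.
  y = 3: RHS = 132 is not a perfect cube.
  y = -3: RHS = -138 is not a perfect cube.
Continuing the search up to |y| = 35 finds no further solutions beyond those listed.
Collected solutions: (-2, -1).

Solutions (with |y| ≤ 35): (-2, -1).


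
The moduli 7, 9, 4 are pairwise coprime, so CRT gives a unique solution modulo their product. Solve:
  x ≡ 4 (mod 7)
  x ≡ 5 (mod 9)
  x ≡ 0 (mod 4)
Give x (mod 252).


Moduli 7, 9, 4 are pairwise coprime; by CRT there is a unique solution modulo M = 7 · 9 · 4 = 252.
Solve pairwise, accumulating the modulus:
  Start with x ≡ 4 (mod 7).
  Combine with x ≡ 5 (mod 9): since gcd(7, 9) = 1, we get a unique residue mod 63.
    Write x = 4 + 7·t and substitute into x ≡ 5 (mod 9): 7·t ≡ 5 − 4 = 1 (mod 9).
    The inverse of 7 mod 9 is 4 (since 7·4 = 28 = 3·9 + 1), so t ≡ 4·1 = 4 ≡ 4 (mod 9).
    Then x = 4 + 7·4 = 32, valid modulo lcm(7, 9) = 63: x ≡ 32 (mod 63).
  Combine with x ≡ 0 (mod 4): since gcd(63, 4) = 1, we get a unique residue mod 252.
    Write x = 32 + 63·t and substitute into x ≡ 0 (mod 4): 63·t ≡ 0 − 32 = -32 (mod 4).
    Reduce coefficients mod 4: 3·t ≡ 0 (mod 4).
    The inverse of 3 mod 4 is 3 (since 3·3 = 9 = 2·4 + 1), so t ≡ 3·0 = 0 ≡ 0 (mod 4).
    Then x = 32 + 63·0 = 32, valid modulo lcm(63, 4) = 252: x ≡ 32 (mod 252).
Verify: 32 mod 7 = 4 ✓, 32 mod 9 = 5 ✓, 32 mod 4 = 0 ✓.

x ≡ 32 (mod 252).


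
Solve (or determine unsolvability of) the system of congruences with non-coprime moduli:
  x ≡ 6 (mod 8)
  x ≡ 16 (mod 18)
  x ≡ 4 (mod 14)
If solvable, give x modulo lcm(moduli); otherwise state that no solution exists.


Moduli 8, 18, 14 are not pairwise coprime, so CRT works modulo lcm(m_i) when all pairwise compatibility conditions hold.
Pairwise compatibility: gcd(m_i, m_j) must divide a_i - a_j for every pair.
Merge one congruence at a time:
  Start: x ≡ 6 (mod 8).
  Combine with x ≡ 16 (mod 18): gcd(8, 18) = 2; 16 - 6 = 10, which IS divisible by 2, so compatible.
    Write x = 6 + 8·t and substitute into x ≡ 16 (mod 18): 8·t ≡ 16 − 6 = 10 (mod 18).
    Divide the congruence (and modulus) by g = 2: 4·t ≡ 5 (mod 9).
    The inverse of 4 mod 9 is 7 (since 4·7 = 28 = 3·9 + 1), so t ≡ 7·5 = 35 ≡ 8 (mod 9).
    Then x = 6 + 8·8 = 70, valid modulo lcm(8, 18) = 72: x ≡ 70 (mod 72).
  Combine with x ≡ 4 (mod 14): gcd(72, 14) = 2; 4 - 70 = -66, which IS divisible by 2, so compatible.
    Write x = 70 + 72·t and substitute into x ≡ 4 (mod 14): 72·t ≡ 4 − 70 = -66 (mod 14).
    Divide the congruence (and modulus) by g = 2: 36·t ≡ -33 (mod 7).
    Reduce coefficients mod 7: 1·t ≡ 2 (mod 7).
    So t ≡ 2 (mod 7).
    Then x = 70 + 72·2 = 214, valid modulo lcm(72, 14) = 504: x ≡ 214 (mod 504).
Verify: 214 mod 8 = 6, 214 mod 18 = 16, 214 mod 14 = 4.

x ≡ 214 (mod 504).


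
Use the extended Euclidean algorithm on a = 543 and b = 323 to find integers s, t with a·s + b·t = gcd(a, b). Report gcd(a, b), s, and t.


Euclidean algorithm on (543, 323) — divide until remainder is 0:
  543 = 1 · 323 + 220
  323 = 1 · 220 + 103
  220 = 2 · 103 + 14
  103 = 7 · 14 + 5
  14 = 2 · 5 + 4
  5 = 1 · 4 + 1
  4 = 4 · 1 + 0
gcd(543, 323) = 1.
Track Bezout coefficients alongside the remainders: start with r₀ = 543 = a·1 + b·0 (s = 1, t = 0) and r₁ = 323 = a·0 + b·1 (s = 0, t = 1); each new remainder r_{k+1} = r_{k-1} − q_k·r_k inherits s_{k+1} = s_{k-1} − q_k·s_k, t_{k+1} = t_{k-1} − q_k·t_k, so r_k = a·s_k + b·t_k at every step:
  q = 1: r = 220, s = 1 − 1·0 = 1, t = 0 − 1·1 = -1  (check: 543·1 + 323·(-1) = 220)
  q = 1: r = 103, s = 0 − 1·1 = -1, t = 1 − 1·(-1) = 2  (check: 543·(-1) + 323·2 = 103)
  q = 2: r = 14, s = 1 − 2·(-1) = 3, t = -1 − 2·2 = -5  (check: 543·3 + 323·(-5) = 14)
  q = 7: r = 5, s = -1 − 7·3 = -22, t = 2 − 7·(-5) = 37  (check: 543·(-22) + 323·37 = 5)
  q = 2: r = 4, s = 3 − 2·(-22) = 47, t = -5 − 2·37 = -79  (check: 543·47 + 323·(-79) = 4)
  q = 1: r = 1, s = -22 − 1·47 = -69, t = 37 − 1·(-79) = 116  (check: 543·(-69) + 323·116 = 1)
The row with r = 1 (the gcd) gives the Bezout coefficients s = -69, t = 116.
Result: 543 · (-69) + 323 · (116) = 1.

gcd(543, 323) = 1; s = -69, t = 116 (check: 543·(-69) + 323·116 = 1).


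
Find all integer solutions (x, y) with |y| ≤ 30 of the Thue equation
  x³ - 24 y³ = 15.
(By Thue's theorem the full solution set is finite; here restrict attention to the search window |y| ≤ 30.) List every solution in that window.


The equation is x³ - 24y³ = 15. For fixed y, x³ = 24·y³ + 15, so a solution requires the RHS to be a perfect cube.
Strategy: iterate y from -30 to 30, compute RHS = 24·y³ + 15, and check whether it is a (positive or negative) perfect cube.
Check small values of y:
  y = 0: RHS = 15 is not a perfect cube.
  y = 1: RHS = 39 is not a perfect cube.
  y = -1: RHS = -9 is not a perfect cube.
  y = 2: RHS = 207 is not a perfect cube.
  y = -2: RHS = -177 is not a perfect cube.
  y = 3: RHS = 663 is not a perfect cube.
  y = -3: RHS = -633 is not a perfect cube.
Continuing the search up to |y| = 30 finds no solutions either.
No (x, y) in the scanned range satisfies the equation.

No integer solutions with |y| ≤ 30.


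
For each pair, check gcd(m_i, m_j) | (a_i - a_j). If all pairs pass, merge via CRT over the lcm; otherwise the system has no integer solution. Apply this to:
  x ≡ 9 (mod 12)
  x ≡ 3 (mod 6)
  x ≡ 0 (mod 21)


Moduli 12, 6, 21 are not pairwise coprime, so CRT works modulo lcm(m_i) when all pairwise compatibility conditions hold.
Pairwise compatibility: gcd(m_i, m_j) must divide a_i - a_j for every pair.
Merge one congruence at a time:
  Start: x ≡ 9 (mod 12).
  Combine with x ≡ 3 (mod 6): gcd(12, 6) = 6; 3 - 9 = -6, which IS divisible by 6, so compatible.
    Write x = 9 + 12·t and substitute into x ≡ 3 (mod 6): 12·t ≡ 3 − 9 = -6 (mod 6).
    Divide the congruence (and modulus) by g = 6: 2·t ≡ -1 (mod 1).
    Modulo 1 every t works; take t = 0.
    Then x = 9 + 12·0 = 9, valid modulo lcm(12, 6) = 12: x ≡ 9 (mod 12).
  Combine with x ≡ 0 (mod 21): gcd(12, 21) = 3; 0 - 9 = -9, which IS divisible by 3, so compatible.
    Write x = 9 + 12·t and substitute into x ≡ 0 (mod 21): 12·t ≡ 0 − 9 = -9 (mod 21).
    Divide the congruence (and modulus) by g = 3: 4·t ≡ -3 (mod 7).
    Reduce coefficients mod 7: 4·t ≡ 4 (mod 7).
    The inverse of 4 mod 7 is 2 (since 4·2 = 8 = 1·7 + 1), so t ≡ 2·4 = 8 ≡ 1 (mod 7).
    Then x = 9 + 12·1 = 21, valid modulo lcm(12, 21) = 84: x ≡ 21 (mod 84).
Verify: 21 mod 12 = 9, 21 mod 6 = 3, 21 mod 21 = 0.

x ≡ 21 (mod 84).
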